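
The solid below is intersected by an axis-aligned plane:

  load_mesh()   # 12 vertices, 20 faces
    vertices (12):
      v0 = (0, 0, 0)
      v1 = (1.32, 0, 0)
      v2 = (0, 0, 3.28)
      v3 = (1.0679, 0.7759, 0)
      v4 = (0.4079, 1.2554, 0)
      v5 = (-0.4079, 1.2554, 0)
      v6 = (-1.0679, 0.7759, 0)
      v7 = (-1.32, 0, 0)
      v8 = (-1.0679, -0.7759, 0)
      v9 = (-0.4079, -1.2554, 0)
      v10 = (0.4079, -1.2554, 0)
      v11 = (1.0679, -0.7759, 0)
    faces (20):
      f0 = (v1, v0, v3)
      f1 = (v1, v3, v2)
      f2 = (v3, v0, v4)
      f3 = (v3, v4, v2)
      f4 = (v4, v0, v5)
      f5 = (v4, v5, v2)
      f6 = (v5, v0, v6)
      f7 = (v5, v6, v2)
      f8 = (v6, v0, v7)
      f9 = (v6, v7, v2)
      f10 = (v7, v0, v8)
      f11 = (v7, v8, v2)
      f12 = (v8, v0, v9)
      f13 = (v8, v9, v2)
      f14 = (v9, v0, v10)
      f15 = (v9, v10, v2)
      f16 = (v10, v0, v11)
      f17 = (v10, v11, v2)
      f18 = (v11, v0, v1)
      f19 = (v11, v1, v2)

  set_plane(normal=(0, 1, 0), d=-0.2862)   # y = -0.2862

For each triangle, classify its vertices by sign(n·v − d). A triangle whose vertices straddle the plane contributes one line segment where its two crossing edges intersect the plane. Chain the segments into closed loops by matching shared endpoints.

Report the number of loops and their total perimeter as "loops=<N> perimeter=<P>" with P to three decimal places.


Straddling triangles (10 of 20):
  (v7,v0,v8) [++-] → (-0.393908, -0.2862, 0)–(-1.22701, -0.2862, 0)  len=0.8331
  (v7,v8,v2) [+-+] → (-1.22701, -0.2862, 0)–(-0.393908, -0.2862, 2.07013)  len=2.2315
  (v8,v0,v9) [-+-] → (-0.393908, -0.2862, 0)–(-0.0929911, -0.2862, 0)  len=0.3009
  (v8,v9,v2) [--+] → (-0.0929911, -0.2862, 2.53224)–(-0.393908, -0.2862, 2.07013)  len=0.5514
  (v9,v0,v10) [-+-] → (-0.0929911, -0.2862, 0)–(0.0929911, -0.2862, 0)  len=0.1860
  (v9,v10,v2) [--+] → (0.0929911, -0.2862, 2.53224)–(-0.0929911, -0.2862, 2.53224)  len=0.1860
  (v10,v0,v11) [-+-] → (0.0929911, -0.2862, 0)–(0.393908, -0.2862, 0)  len=0.3009
  (v10,v11,v2) [--+] → (0.393908, -0.2862, 2.07013)–(0.0929911, -0.2862, 2.53224)  len=0.5514
  (v11,v0,v1) [-++] → (0.393908, -0.2862, 0)–(1.22701, -0.2862, 0)  len=0.8331
  (v11,v1,v2) [-++] → (1.22701, -0.2862, 0)–(0.393908, -0.2862, 2.07013)  len=2.2315

Chained into 1 loop(s):
  loop 1: 10 segments, perimeter = 8.2059
Total perimeter = 8.206

loops=1 perimeter=8.206


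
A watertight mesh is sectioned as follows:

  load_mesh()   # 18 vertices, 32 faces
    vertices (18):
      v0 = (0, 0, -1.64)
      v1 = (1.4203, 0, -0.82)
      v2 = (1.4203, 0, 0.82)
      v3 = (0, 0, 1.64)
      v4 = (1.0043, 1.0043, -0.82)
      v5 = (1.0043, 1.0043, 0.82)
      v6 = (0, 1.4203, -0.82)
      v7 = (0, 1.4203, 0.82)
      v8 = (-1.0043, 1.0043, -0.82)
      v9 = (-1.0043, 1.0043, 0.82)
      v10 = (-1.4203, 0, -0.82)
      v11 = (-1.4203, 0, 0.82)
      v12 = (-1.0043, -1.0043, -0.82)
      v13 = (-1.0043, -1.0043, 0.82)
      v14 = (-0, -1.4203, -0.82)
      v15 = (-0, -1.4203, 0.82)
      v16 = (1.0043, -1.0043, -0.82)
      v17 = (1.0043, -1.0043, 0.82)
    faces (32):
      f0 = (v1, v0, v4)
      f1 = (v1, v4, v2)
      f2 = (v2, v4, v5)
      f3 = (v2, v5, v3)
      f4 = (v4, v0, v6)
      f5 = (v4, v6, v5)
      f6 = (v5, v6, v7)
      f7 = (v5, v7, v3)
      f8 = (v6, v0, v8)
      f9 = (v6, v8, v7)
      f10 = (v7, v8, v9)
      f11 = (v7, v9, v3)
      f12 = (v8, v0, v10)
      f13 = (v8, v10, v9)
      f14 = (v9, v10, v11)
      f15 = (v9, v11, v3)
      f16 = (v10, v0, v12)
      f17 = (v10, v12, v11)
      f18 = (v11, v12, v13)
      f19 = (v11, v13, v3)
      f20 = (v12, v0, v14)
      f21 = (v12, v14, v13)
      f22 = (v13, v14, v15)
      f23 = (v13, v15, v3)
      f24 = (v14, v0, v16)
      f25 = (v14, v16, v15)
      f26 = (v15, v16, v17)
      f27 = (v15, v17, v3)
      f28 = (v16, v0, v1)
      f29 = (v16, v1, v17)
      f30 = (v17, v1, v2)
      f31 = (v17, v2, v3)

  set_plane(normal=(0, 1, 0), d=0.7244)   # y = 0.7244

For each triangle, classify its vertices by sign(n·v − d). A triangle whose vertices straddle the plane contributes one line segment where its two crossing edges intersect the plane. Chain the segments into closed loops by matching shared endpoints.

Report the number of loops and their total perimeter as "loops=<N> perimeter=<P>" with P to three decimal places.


Straddling triangles (12 of 32):
  (v1,v0,v4) [--+] → (0.7244, 0.7244, -1.04854)–(1.12024, 0.7244, -0.82)  len=0.4571
  (v1,v4,v2) [-+-] → (1.12024, 0.7244, -0.82)–(1.12024, 0.7244, -0.362929)  len=0.4571
  (v2,v4,v5) [-++] → (1.12024, 0.7244, -0.362929)–(1.12024, 0.7244, 0.82)  len=1.1829
  (v2,v5,v3) [-+-] → (1.12024, 0.7244, 0.82)–(0.7244, 0.7244, 1.04854)  len=0.4571
  (v4,v0,v6) [+-+] → (0.7244, 0.7244, -1.04854)–(0, 0.7244, -1.22177)  len=0.7448
  (v5,v7,v3) [++-] → (0, 0.7244, 1.22177)–(0.7244, 0.7244, 1.04854)  len=0.7448
  (v6,v0,v8) [+-+] → (0, 0.7244, -1.22177)–(-0.7244, 0.7244, -1.04854)  len=0.7448
  (v7,v9,v3) [++-] → (-0.7244, 0.7244, 1.04854)–(0, 0.7244, 1.22177)  len=0.7448
  (v8,v0,v10) [+--] → (-0.7244, 0.7244, -1.04854)–(-1.12024, 0.7244, -0.82)  len=0.4571
  (v8,v10,v9) [+-+] → (-1.12024, 0.7244, -0.82)–(-1.12024, 0.7244, 0.362929)  len=1.1829
  (v9,v10,v11) [+--] → (-1.12024, 0.7244, 0.362929)–(-1.12024, 0.7244, 0.82)  len=0.4571
  (v9,v11,v3) [+--] → (-1.12024, 0.7244, 0.82)–(-0.7244, 0.7244, 1.04854)  len=0.4571

Chained into 1 loop(s):
  loop 1: 12 segments, perimeter = 8.0876
Total perimeter = 8.088

loops=1 perimeter=8.088


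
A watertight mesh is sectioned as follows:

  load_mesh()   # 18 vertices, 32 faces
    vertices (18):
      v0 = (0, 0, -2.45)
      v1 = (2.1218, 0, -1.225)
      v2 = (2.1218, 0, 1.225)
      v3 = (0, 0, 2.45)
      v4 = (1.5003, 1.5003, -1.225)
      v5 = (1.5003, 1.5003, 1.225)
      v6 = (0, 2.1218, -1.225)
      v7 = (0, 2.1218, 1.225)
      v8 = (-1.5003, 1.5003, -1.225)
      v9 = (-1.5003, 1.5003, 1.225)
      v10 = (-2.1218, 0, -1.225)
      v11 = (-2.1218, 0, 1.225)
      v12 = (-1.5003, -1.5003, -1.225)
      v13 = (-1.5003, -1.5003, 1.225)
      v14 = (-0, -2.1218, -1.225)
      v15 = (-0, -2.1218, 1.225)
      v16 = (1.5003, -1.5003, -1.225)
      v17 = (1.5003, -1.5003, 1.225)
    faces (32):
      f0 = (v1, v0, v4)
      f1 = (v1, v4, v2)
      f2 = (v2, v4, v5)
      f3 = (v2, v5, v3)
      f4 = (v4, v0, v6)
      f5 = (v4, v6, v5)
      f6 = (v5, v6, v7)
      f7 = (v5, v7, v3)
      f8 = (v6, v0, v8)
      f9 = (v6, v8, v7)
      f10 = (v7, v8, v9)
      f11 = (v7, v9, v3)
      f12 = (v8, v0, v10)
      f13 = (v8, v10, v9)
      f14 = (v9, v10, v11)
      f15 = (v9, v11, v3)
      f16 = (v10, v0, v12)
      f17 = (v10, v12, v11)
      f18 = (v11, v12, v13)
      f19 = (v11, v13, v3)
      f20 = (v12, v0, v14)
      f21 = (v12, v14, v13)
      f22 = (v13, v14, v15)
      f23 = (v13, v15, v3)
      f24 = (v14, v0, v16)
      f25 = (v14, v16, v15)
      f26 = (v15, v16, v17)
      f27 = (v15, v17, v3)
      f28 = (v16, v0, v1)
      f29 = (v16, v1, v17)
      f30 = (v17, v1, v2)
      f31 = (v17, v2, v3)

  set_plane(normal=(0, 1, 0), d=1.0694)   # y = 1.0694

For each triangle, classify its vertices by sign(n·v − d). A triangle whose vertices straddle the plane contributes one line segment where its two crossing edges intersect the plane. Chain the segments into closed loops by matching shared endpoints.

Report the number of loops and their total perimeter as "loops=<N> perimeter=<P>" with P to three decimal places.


Straddling triangles (12 of 32):
  (v1,v0,v4) [--+] → (1.0694, 1.0694, -1.57683)–(1.6788, 1.0694, -1.225)  len=0.7037
  (v1,v4,v2) [-+-] → (1.6788, 1.0694, -1.225)–(1.6788, 1.0694, -0.521337)  len=0.7037
  (v2,v4,v5) [-++] → (1.6788, 1.0694, -0.521337)–(1.6788, 1.0694, 1.225)  len=1.7463
  (v2,v5,v3) [-+-] → (1.6788, 1.0694, 1.225)–(1.0694, 1.0694, 1.57683)  len=0.7037
  (v4,v0,v6) [+-+] → (1.0694, 1.0694, -1.57683)–(0, 1.0694, -1.83259)  len=1.0996
  (v5,v7,v3) [++-] → (0, 1.0694, 1.83259)–(1.0694, 1.0694, 1.57683)  len=1.0996
  (v6,v0,v8) [+-+] → (0, 1.0694, -1.83259)–(-1.0694, 1.0694, -1.57683)  len=1.0996
  (v7,v9,v3) [++-] → (-1.0694, 1.0694, 1.57683)–(0, 1.0694, 1.83259)  len=1.0996
  (v8,v0,v10) [+--] → (-1.0694, 1.0694, -1.57683)–(-1.6788, 1.0694, -1.225)  len=0.7037
  (v8,v10,v9) [+-+] → (-1.6788, 1.0694, -1.225)–(-1.6788, 1.0694, 0.521337)  len=1.7463
  (v9,v10,v11) [+--] → (-1.6788, 1.0694, 0.521337)–(-1.6788, 1.0694, 1.225)  len=0.7037
  (v9,v11,v3) [+--] → (-1.6788, 1.0694, 1.225)–(-1.0694, 1.0694, 1.57683)  len=0.7037

Chained into 1 loop(s):
  loop 1: 12 segments, perimeter = 12.1129
Total perimeter = 12.113

loops=1 perimeter=12.113


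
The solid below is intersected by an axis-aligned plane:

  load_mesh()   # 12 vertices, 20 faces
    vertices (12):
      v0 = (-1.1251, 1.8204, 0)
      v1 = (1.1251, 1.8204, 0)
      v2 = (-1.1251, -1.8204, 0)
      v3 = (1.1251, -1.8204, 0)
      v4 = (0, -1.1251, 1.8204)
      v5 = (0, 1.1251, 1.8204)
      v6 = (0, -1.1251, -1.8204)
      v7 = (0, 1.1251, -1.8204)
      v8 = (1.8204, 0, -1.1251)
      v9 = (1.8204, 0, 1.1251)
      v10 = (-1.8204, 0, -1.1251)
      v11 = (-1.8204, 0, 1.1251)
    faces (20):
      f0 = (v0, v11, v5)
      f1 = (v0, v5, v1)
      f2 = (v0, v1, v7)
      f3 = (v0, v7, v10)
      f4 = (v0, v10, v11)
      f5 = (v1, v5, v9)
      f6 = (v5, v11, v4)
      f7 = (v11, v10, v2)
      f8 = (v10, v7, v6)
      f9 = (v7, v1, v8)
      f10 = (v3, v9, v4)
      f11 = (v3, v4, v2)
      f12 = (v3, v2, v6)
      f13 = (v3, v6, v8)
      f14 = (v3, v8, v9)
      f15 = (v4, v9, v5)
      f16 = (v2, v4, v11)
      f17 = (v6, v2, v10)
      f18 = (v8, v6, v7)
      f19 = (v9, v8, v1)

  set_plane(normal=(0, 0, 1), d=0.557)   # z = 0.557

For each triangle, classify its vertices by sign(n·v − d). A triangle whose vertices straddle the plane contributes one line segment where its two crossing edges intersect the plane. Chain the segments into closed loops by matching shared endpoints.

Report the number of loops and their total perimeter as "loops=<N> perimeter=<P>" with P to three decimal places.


Straddling triangles (10 of 20):
  (v0,v11,v5) [-++] → (-1.46932, 0.91918, 0.557)–(-0.780846, 1.60765, 0.557)  len=0.9737
  (v0,v5,v1) [-+-] → (-0.780846, 1.60765, 0.557)–(0.780846, 1.60765, 0.557)  len=1.5617
  (v0,v10,v11) [--+] → (-1.8204, 0, 0.557)–(-1.46932, 0.91918, 0.557)  len=0.9839
  (v1,v5,v9) [-++] → (0.780846, 1.60765, 0.557)–(1.46932, 0.91918, 0.557)  len=0.9737
  (v11,v10,v2) [+--] → (-1.8204, 0, 0.557)–(-1.46932, -0.91918, 0.557)  len=0.9839
  (v3,v9,v4) [-++] → (1.46932, -0.91918, 0.557)–(0.780846, -1.60765, 0.557)  len=0.9737
  (v3,v4,v2) [-+-] → (0.780846, -1.60765, 0.557)–(-0.780846, -1.60765, 0.557)  len=1.5617
  (v3,v8,v9) [--+] → (1.8204, 0, 0.557)–(1.46932, -0.91918, 0.557)  len=0.9839
  (v2,v4,v11) [-++] → (-0.780846, -1.60765, 0.557)–(-1.46932, -0.91918, 0.557)  len=0.9737
  (v9,v8,v1) [+--] → (1.8204, 0, 0.557)–(1.46932, 0.91918, 0.557)  len=0.9839

Chained into 1 loop(s):
  loop 1: 10 segments, perimeter = 10.9538
Total perimeter = 10.954

loops=1 perimeter=10.954


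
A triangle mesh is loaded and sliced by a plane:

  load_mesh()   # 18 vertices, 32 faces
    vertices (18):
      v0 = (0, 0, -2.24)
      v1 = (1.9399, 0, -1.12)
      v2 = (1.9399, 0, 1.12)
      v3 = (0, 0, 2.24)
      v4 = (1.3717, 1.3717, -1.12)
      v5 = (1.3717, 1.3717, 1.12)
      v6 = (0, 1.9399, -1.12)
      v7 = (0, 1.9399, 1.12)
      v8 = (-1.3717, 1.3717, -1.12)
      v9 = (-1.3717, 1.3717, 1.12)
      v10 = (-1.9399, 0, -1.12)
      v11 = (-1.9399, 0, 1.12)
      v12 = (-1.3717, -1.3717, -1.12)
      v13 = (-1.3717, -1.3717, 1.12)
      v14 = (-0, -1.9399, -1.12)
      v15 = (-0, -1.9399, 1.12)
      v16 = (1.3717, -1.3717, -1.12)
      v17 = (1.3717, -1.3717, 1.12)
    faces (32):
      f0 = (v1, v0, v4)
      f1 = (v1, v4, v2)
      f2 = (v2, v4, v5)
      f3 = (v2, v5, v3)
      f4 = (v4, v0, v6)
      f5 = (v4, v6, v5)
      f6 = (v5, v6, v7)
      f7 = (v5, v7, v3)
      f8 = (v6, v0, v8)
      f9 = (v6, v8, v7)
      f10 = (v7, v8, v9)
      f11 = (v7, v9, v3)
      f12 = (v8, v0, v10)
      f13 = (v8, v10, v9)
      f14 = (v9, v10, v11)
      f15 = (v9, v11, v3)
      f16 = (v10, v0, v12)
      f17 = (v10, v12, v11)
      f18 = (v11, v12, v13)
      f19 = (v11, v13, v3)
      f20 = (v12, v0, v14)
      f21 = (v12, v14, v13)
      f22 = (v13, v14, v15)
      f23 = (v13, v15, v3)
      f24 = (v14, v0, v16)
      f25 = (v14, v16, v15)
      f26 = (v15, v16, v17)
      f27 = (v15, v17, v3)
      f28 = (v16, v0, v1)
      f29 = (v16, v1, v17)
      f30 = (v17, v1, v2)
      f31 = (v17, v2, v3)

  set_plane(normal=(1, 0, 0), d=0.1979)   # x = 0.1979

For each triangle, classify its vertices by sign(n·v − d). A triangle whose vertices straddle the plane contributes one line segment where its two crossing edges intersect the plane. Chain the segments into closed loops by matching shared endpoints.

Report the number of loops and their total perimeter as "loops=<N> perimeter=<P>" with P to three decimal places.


loops=1 perimeter=12.961

Straddling triangles (12 of 32):
  (v1,v0,v4) [+-+] → (0.1979, 0, -2.12574)–(0.1979, 0.1979, -2.07841)  len=0.2035
  (v2,v5,v3) [++-] → (0.1979, 0.1979, 2.07841)–(0.1979, 0, 2.12574)  len=0.2035
  (v4,v0,v6) [+--] → (0.1979, 0.1979, -2.07841)–(0.1979, 1.85792, -1.12)  len=1.9168
  (v4,v6,v5) [+-+] → (0.1979, 1.85792, -1.12)–(0.1979, 1.85792, -0.796827)  len=0.3232
  (v5,v6,v7) [+--] → (0.1979, 1.85792, -0.796827)–(0.1979, 1.85792, 1.12)  len=1.9168
  (v5,v7,v3) [+--] → (0.1979, 1.85792, 1.12)–(0.1979, 0.1979, 2.07841)  len=1.9168
  (v14,v0,v16) [--+] → (0.1979, -0.1979, -2.07841)–(0.1979, -1.85792, -1.12)  len=1.9168
  (v14,v16,v15) [-+-] → (0.1979, -1.85792, -1.12)–(0.1979, -1.85792, 0.796827)  len=1.9168
  (v15,v16,v17) [-++] → (0.1979, -1.85792, 0.796827)–(0.1979, -1.85792, 1.12)  len=0.3232
  (v15,v17,v3) [-+-] → (0.1979, -1.85792, 1.12)–(0.1979, -0.1979, 2.07841)  len=1.9168
  (v16,v0,v1) [+-+] → (0.1979, -0.1979, -2.07841)–(0.1979, 0, -2.12574)  len=0.2035
  (v17,v2,v3) [++-] → (0.1979, 0, 2.12574)–(0.1979, -0.1979, 2.07841)  len=0.2035

Chained into 1 loop(s):
  loop 1: 12 segments, perimeter = 12.9612
Total perimeter = 12.961


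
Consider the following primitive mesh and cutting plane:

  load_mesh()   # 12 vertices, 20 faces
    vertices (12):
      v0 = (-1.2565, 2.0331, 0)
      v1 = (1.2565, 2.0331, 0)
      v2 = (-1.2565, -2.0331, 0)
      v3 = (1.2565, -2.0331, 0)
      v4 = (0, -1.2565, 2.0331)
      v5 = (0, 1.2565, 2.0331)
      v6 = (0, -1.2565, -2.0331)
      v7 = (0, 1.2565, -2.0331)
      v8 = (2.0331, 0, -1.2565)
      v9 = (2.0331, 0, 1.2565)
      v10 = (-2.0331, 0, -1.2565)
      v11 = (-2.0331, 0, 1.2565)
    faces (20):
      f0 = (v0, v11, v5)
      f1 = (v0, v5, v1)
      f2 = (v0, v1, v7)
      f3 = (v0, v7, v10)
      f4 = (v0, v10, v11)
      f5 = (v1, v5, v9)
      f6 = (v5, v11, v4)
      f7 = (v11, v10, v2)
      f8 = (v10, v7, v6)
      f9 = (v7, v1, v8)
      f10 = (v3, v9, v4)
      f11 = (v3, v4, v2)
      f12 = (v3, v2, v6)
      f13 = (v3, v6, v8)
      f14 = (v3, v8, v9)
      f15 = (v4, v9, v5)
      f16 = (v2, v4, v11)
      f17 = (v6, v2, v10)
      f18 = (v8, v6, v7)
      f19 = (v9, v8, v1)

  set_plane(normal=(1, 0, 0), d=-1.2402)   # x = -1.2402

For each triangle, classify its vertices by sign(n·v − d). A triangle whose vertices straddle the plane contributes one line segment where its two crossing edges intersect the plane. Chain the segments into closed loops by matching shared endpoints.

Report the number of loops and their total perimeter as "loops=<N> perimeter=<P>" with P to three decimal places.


loops=1 perimeter=10.745

Straddling triangles (10 of 20):
  (v0,v11,v5) [--+] → (-1.2402, 0.490029, 1.55937)–(-1.2402, 2.02303, 0.0263745)  len=2.1680
  (v0,v5,v1) [-++] → (-1.2402, 2.02303, 0.0263745)–(-1.2402, 2.0331, 0)  len=0.0282
  (v0,v1,v7) [-++] → (-1.2402, 2.0331, 0)–(-1.2402, 2.02303, -0.0263745)  len=0.0282
  (v0,v7,v10) [-+-] → (-1.2402, 2.02303, -0.0263745)–(-1.2402, 0.490029, -1.55937)  len=2.1680
  (v5,v11,v4) [+-+] → (-1.2402, 0.490029, 1.55937)–(-1.2402, -0.490029, 1.55937)  len=0.9801
  (v10,v7,v6) [-++] → (-1.2402, 0.490029, -1.55937)–(-1.2402, -0.490029, -1.55937)  len=0.9801
  (v3,v4,v2) [++-] → (-1.2402, -2.02303, 0.0263745)–(-1.2402, -2.0331, 0)  len=0.0282
  (v3,v2,v6) [+-+] → (-1.2402, -2.0331, 0)–(-1.2402, -2.02303, -0.0263745)  len=0.0282
  (v2,v4,v11) [-+-] → (-1.2402, -2.02303, 0.0263745)–(-1.2402, -0.490029, 1.55937)  len=2.1680
  (v6,v2,v10) [+--] → (-1.2402, -2.02303, -0.0263745)–(-1.2402, -0.490029, -1.55937)  len=2.1680

Chained into 1 loop(s):
  loop 1: 10 segments, perimeter = 10.7450
Total perimeter = 10.745


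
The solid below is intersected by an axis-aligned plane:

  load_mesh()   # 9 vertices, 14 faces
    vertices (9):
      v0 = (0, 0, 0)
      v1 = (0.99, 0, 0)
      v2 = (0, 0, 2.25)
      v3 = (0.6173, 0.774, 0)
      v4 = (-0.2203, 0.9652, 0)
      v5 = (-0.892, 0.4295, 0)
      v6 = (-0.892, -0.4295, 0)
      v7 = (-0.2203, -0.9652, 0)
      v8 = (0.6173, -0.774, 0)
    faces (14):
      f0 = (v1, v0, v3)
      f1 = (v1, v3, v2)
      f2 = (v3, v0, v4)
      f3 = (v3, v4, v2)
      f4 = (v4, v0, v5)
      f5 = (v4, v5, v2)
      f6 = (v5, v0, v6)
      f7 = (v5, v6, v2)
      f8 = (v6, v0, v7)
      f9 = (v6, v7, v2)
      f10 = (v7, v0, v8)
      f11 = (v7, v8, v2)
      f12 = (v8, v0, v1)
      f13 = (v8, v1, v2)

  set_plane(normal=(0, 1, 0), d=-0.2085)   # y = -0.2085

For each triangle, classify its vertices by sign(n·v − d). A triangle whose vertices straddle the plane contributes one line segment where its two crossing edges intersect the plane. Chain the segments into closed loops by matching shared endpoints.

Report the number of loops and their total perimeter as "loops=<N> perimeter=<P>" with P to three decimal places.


loops=1 perimeter=5.787

Straddling triangles (8 of 14):
  (v5,v0,v6) [++-] → (-0.43302, -0.2085, 0)–(-0.892, -0.2085, 0)  len=0.4590
  (v5,v6,v2) [+-+] → (-0.892, -0.2085, 0)–(-0.43302, -0.2085, 1.15774)  len=1.2454
  (v6,v0,v7) [-+-] → (-0.43302, -0.2085, 0)–(-0.0475886, -0.2085, 0)  len=0.3854
  (v6,v7,v2) [--+] → (-0.0475886, -0.2085, 1.76396)–(-0.43302, -0.2085, 1.15774)  len=0.7184
  (v7,v0,v8) [-+-] → (-0.0475886, -0.2085, 0)–(0.166288, -0.2085, 0)  len=0.2139
  (v7,v8,v2) [--+] → (0.166288, -0.2085, 1.6439)–(-0.0475886, -0.2085, 1.76396)  len=0.2453
  (v8,v0,v1) [-++] → (0.166288, -0.2085, 0)–(0.889602, -0.2085, 0)  len=0.7233
  (v8,v1,v2) [-++] → (0.889602, -0.2085, 0)–(0.166288, -0.2085, 1.6439)  len=1.7960

Chained into 1 loop(s):
  loop 1: 8 segments, perimeter = 5.7866
Total perimeter = 5.787


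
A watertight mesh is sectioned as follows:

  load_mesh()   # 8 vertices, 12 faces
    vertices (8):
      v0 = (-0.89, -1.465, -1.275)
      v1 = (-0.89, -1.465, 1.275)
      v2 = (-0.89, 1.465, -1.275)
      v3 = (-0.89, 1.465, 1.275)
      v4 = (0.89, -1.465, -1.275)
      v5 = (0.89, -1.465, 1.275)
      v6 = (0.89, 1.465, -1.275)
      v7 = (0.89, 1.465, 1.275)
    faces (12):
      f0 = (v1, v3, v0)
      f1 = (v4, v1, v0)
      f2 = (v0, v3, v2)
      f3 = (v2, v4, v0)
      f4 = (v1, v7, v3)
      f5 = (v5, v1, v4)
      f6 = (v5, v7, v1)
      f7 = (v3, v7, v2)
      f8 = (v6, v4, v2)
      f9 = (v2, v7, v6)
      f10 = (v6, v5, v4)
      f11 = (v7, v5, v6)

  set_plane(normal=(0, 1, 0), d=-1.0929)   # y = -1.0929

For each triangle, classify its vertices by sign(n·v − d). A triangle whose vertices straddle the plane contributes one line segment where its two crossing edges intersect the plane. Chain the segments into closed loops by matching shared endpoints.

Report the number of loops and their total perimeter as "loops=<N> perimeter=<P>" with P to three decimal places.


Straddling triangles (8 of 12):
  (v1,v3,v0) [-+-] → (-0.89, -1.0929, 1.275)–(-0.89, -1.0929, -0.951159)  len=2.2262
  (v0,v3,v2) [-++] → (-0.89, -1.0929, -0.951159)–(-0.89, -1.0929, -1.275)  len=0.3238
  (v2,v4,v0) [+--] → (0.663946, -1.0929, -1.275)–(-0.89, -1.0929, -1.275)  len=1.5539
  (v1,v7,v3) [-++] → (-0.663946, -1.0929, 1.275)–(-0.89, -1.0929, 1.275)  len=0.2261
  (v5,v7,v1) [-+-] → (0.89, -1.0929, 1.275)–(-0.663946, -1.0929, 1.275)  len=1.5539
  (v6,v4,v2) [+-+] → (0.89, -1.0929, -1.275)–(0.663946, -1.0929, -1.275)  len=0.2261
  (v6,v5,v4) [+--] → (0.89, -1.0929, 0.951159)–(0.89, -1.0929, -1.275)  len=2.2262
  (v7,v5,v6) [+-+] → (0.89, -1.0929, 1.275)–(0.89, -1.0929, 0.951159)  len=0.3238

Chained into 1 loop(s):
  loop 1: 8 segments, perimeter = 8.6600
Total perimeter = 8.660

loops=1 perimeter=8.660


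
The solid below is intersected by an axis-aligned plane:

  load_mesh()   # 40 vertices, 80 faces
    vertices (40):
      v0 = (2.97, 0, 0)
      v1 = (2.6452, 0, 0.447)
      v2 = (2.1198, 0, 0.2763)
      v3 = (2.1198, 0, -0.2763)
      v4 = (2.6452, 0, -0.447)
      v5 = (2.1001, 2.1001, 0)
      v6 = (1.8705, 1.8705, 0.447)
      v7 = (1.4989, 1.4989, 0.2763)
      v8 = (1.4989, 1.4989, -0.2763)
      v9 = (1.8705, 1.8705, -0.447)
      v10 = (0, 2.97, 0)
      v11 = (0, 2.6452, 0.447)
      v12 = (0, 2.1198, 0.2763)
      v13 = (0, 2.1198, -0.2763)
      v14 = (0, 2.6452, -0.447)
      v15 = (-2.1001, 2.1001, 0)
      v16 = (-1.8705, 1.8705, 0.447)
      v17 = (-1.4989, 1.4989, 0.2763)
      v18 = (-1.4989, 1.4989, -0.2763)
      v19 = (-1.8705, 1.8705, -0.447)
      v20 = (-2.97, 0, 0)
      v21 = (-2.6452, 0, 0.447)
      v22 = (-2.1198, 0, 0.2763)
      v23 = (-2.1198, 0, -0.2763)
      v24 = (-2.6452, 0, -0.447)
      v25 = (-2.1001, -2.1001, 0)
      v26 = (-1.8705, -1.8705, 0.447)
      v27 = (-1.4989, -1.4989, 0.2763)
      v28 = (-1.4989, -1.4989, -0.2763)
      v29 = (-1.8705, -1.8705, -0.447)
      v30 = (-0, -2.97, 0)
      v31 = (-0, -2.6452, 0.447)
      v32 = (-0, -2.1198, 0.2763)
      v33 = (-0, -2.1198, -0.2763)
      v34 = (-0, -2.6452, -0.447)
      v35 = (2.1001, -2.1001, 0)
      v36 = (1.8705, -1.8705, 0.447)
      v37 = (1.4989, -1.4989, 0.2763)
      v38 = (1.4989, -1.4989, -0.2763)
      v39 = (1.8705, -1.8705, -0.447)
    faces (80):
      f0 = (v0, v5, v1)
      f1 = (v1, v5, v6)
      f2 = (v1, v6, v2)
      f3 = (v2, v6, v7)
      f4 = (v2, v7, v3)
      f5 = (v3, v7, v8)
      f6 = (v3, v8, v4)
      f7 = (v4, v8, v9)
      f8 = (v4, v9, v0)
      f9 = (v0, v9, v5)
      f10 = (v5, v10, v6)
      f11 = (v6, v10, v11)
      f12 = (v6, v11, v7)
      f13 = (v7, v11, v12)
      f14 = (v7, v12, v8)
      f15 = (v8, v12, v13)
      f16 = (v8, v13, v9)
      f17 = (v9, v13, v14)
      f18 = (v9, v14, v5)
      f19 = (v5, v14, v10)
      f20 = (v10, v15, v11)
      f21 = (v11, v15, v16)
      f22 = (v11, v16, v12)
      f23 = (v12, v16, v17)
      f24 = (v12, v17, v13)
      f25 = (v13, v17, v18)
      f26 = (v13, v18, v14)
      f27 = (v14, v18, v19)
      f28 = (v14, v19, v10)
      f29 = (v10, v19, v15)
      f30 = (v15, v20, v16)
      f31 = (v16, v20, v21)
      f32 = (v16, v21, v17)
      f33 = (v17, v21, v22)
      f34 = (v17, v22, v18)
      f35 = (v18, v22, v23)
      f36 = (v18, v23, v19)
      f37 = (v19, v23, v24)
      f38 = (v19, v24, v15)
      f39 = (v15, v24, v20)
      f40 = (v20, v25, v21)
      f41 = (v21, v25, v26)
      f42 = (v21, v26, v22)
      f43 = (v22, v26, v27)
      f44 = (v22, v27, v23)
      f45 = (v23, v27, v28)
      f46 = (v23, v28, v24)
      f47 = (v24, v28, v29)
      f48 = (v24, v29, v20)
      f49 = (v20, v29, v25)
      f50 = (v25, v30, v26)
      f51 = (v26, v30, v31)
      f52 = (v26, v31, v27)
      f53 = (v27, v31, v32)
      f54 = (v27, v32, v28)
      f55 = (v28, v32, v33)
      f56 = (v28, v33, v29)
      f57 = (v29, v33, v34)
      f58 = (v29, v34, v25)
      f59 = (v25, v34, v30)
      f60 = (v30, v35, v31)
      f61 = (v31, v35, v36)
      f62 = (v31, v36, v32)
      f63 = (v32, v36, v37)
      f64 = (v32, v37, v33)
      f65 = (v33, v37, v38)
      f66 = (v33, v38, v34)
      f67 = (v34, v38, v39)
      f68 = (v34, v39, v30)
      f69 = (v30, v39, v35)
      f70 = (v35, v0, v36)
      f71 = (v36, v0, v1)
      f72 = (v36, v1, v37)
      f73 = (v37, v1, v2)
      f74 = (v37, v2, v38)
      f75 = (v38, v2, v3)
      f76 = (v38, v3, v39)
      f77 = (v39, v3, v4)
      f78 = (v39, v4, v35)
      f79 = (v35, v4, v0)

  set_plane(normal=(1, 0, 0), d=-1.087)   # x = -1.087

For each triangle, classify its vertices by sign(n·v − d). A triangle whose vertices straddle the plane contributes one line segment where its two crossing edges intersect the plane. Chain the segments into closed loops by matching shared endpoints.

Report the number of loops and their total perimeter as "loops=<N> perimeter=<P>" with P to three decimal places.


Straddling triangles (20 of 80):
  (v10,v15,v11) [+-+] → (-1.087, 2.51974, 0)–(-1.087, 2.36306, 0.215635)  len=0.2665
  (v11,v15,v16) [+--] → (-1.087, 2.36306, 0.215635)–(-1.087, 2.195, 0.447)  len=0.2860
  (v11,v16,v12) [+-+] → (-1.087, 2.195, 0.447)–(-1.087, 1.97492, 0.375499)  len=0.2314
  (v12,v16,v17) [+--] → (-1.087, 1.97492, 0.375499)–(-1.087, 1.66952, 0.2763)  len=0.3211
  (v12,v17,v13) [+-+] → (-1.087, 1.66952, 0.2763)–(-1.087, 1.66952, 0.124445)  len=0.1519
  (v13,v17,v18) [+--] → (-1.087, 1.66952, 0.124445)–(-1.087, 1.66952, -0.2763)  len=0.4007
  (v13,v18,v14) [+-+] → (-1.087, 1.66952, -0.2763)–(-1.087, 1.8139, -0.323209)  len=0.1518
  (v14,v18,v19) [+--] → (-1.087, 1.8139, -0.323209)–(-1.087, 2.195, -0.447)  len=0.4007
  (v14,v19,v10) [+-+] → (-1.087, 2.195, -0.447)–(-1.087, 2.33105, -0.259764)  len=0.2314
  (v10,v19,v15) [+--] → (-1.087, 2.33105, -0.259764)–(-1.087, 2.51974, 0)  len=0.3211
  (v25,v30,v26) [-+-] → (-1.087, -2.51974, 0)–(-1.087, -2.33105, 0.259764)  len=0.3211
  (v26,v30,v31) [-++] → (-1.087, -2.33105, 0.259764)–(-1.087, -2.195, 0.447)  len=0.2314
  (v26,v31,v27) [-+-] → (-1.087, -2.195, 0.447)–(-1.087, -1.8139, 0.323209)  len=0.4007
  (v27,v31,v32) [-++] → (-1.087, -1.8139, 0.323209)–(-1.087, -1.66952, 0.2763)  len=0.1518
  (v27,v32,v28) [-+-] → (-1.087, -1.66952, 0.2763)–(-1.087, -1.66952, -0.124445)  len=0.4007
  (v28,v32,v33) [-++] → (-1.087, -1.66952, -0.124445)–(-1.087, -1.66952, -0.2763)  len=0.1519
  (v28,v33,v29) [-+-] → (-1.087, -1.66952, -0.2763)–(-1.087, -1.97492, -0.375499)  len=0.3211
  (v29,v33,v34) [-++] → (-1.087, -1.97492, -0.375499)–(-1.087, -2.195, -0.447)  len=0.2314
  (v29,v34,v25) [-+-] → (-1.087, -2.195, -0.447)–(-1.087, -2.36306, -0.215635)  len=0.2860
  (v25,v34,v30) [-++] → (-1.087, -2.36306, -0.215635)–(-1.087, -2.51974, 0)  len=0.2665

Chained into 2 loop(s):
  loop 1: 10 segments, perimeter = 2.7626
  loop 2: 10 segments, perimeter = 2.7626
Total perimeter = 5.525

loops=2 perimeter=5.525


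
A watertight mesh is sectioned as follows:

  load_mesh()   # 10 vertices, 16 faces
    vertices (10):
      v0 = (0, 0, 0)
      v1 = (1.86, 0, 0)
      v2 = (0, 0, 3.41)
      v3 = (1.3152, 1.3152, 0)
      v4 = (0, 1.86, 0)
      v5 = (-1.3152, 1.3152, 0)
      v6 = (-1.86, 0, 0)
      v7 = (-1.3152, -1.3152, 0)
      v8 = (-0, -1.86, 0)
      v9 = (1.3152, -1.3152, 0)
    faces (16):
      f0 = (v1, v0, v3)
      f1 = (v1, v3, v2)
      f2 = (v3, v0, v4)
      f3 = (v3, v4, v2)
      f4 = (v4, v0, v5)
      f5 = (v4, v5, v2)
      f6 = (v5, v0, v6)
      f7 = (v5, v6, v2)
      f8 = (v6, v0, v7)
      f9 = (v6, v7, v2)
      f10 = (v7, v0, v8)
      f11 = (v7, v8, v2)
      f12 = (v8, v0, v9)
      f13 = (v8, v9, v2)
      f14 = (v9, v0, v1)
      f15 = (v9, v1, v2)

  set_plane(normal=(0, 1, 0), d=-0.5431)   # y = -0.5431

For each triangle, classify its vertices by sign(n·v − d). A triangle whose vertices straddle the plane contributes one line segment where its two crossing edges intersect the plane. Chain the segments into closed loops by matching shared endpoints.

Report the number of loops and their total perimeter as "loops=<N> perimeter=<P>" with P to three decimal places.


Straddling triangles (8 of 16):
  (v6,v0,v7) [++-] → (-0.5431, -0.5431, 0)–(-1.63503, -0.5431, 0)  len=1.0919
  (v6,v7,v2) [+-+] → (-1.63503, -0.5431, 0)–(-0.5431, -0.5431, 2.00187)  len=2.2803
  (v7,v0,v8) [-+-] → (-0.5431, -0.5431, 0)–(0, -0.5431, 0)  len=0.5431
  (v7,v8,v2) [--+] → (0, -0.5431, 2.41432)–(-0.5431, -0.5431, 2.00187)  len=0.6820
  (v8,v0,v9) [-+-] → (0, -0.5431, 0)–(0.5431, -0.5431, 0)  len=0.5431
  (v8,v9,v2) [--+] → (0.5431, -0.5431, 2.00187)–(0, -0.5431, 2.41432)  len=0.6820
  (v9,v0,v1) [-++] → (0.5431, -0.5431, 0)–(1.63503, -0.5431, 0)  len=1.0919
  (v9,v1,v2) [-++] → (1.63503, -0.5431, 0)–(0.5431, -0.5431, 2.00187)  len=2.2803

Chained into 1 loop(s):
  loop 1: 8 segments, perimeter = 9.1946
Total perimeter = 9.195

loops=1 perimeter=9.195


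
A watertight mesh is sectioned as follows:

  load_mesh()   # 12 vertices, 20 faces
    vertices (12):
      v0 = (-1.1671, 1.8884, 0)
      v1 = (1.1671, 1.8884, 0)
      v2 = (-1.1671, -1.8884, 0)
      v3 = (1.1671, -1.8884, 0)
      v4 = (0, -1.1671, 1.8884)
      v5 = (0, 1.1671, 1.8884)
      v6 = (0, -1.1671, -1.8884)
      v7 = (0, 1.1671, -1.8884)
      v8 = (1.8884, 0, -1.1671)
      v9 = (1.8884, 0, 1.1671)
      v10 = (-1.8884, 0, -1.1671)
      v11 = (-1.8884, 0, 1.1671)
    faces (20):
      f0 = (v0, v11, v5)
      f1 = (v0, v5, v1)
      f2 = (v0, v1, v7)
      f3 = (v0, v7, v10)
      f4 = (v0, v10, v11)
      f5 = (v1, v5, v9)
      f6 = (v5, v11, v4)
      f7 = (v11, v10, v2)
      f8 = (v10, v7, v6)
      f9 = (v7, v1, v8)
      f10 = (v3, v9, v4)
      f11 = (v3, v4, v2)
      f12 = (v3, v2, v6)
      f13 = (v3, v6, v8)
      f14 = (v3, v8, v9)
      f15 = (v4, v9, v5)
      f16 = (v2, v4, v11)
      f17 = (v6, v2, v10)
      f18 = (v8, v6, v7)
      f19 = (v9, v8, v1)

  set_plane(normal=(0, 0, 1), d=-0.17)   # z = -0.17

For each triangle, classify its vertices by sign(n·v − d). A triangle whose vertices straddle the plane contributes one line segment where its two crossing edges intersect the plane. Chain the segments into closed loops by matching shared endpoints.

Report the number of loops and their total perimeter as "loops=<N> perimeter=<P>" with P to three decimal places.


Straddling triangles (10 of 20):
  (v0,v1,v7) [++-] → (1.06203, 1.82347, -0.17)–(-1.06203, 1.82347, -0.17)  len=2.1241
  (v0,v7,v10) [+--] → (-1.06203, 1.82347, -0.17)–(-1.27216, 1.61334, -0.17)  len=0.2972
  (v0,v10,v11) [+-+] → (-1.27216, 1.61334, -0.17)–(-1.8884, 0, -0.17)  len=1.7270
  (v11,v10,v2) [+-+] → (-1.8884, 0, -0.17)–(-1.27216, -1.61334, -0.17)  len=1.7270
  (v7,v1,v8) [-+-] → (1.06203, 1.82347, -0.17)–(1.27216, 1.61334, -0.17)  len=0.2972
  (v3,v2,v6) [++-] → (-1.06203, -1.82347, -0.17)–(1.06203, -1.82347, -0.17)  len=2.1241
  (v3,v6,v8) [+--] → (1.06203, -1.82347, -0.17)–(1.27216, -1.61334, -0.17)  len=0.2972
  (v3,v8,v9) [+-+] → (1.27216, -1.61334, -0.17)–(1.8884, 0, -0.17)  len=1.7270
  (v6,v2,v10) [-+-] → (-1.06203, -1.82347, -0.17)–(-1.27216, -1.61334, -0.17)  len=0.2972
  (v9,v8,v1) [+-+] → (1.8884, 0, -0.17)–(1.27216, 1.61334, -0.17)  len=1.7270

Chained into 1 loop(s):
  loop 1: 10 segments, perimeter = 12.3449
Total perimeter = 12.345

loops=1 perimeter=12.345


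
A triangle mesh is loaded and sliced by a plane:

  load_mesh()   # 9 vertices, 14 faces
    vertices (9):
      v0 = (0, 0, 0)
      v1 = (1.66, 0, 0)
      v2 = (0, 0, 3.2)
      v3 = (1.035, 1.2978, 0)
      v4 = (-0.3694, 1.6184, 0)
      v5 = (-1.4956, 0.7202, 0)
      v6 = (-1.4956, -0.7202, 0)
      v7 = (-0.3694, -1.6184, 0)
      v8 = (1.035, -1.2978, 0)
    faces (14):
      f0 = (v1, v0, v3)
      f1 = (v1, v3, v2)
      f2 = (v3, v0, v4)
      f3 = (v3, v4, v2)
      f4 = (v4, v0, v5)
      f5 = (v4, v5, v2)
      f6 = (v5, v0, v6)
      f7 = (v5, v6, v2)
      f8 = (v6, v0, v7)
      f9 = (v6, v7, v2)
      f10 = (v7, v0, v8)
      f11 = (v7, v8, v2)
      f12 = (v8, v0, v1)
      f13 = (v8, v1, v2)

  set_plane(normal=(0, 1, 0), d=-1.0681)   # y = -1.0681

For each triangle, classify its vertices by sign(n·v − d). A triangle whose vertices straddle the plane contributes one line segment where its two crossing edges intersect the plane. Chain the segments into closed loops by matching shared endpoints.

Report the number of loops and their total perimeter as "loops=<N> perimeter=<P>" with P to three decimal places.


loops=1 perimeter=5.416

Straddling triangles (6 of 14):
  (v6,v0,v7) [++-] → (-0.243794, -1.0681, 0)–(-1.05939, -1.0681, 0)  len=0.8156
  (v6,v7,v2) [+-+] → (-1.05939, -1.0681, 0)–(-0.243794, -1.0681, 1.08809)  len=1.3598
  (v7,v0,v8) [-+-] → (-0.243794, -1.0681, 0)–(0.851813, -1.0681, 0)  len=1.0956
  (v7,v8,v2) [--+] → (0.851813, -1.0681, 0.566374)–(-0.243794, -1.0681, 1.08809)  len=1.2135
  (v8,v0,v1) [-++] → (0.851813, -1.0681, 0)–(1.14562, -1.0681, 0)  len=0.2938
  (v8,v1,v2) [-++] → (1.14562, -1.0681, 0)–(0.851813, -1.0681, 0.566374)  len=0.6380

Chained into 1 loop(s):
  loop 1: 6 segments, perimeter = 5.4164
Total perimeter = 5.416


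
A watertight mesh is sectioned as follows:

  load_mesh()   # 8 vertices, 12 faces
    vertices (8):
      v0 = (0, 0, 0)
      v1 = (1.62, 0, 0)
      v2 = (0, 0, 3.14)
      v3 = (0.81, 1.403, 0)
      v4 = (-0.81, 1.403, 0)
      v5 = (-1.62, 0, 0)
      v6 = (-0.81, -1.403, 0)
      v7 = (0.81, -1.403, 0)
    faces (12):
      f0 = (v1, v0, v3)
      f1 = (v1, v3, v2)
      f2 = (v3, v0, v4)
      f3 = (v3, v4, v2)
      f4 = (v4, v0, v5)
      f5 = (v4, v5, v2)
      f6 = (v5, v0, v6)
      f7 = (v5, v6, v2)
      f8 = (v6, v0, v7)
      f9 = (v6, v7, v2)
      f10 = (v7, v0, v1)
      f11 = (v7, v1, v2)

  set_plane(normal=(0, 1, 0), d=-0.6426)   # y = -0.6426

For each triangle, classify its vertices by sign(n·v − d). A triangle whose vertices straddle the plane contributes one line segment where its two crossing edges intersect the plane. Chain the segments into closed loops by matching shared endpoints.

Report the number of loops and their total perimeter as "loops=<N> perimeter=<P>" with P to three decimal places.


Straddling triangles (6 of 12):
  (v5,v0,v6) [++-] → (-0.370995, -0.6426, 0)–(-1.249, -0.6426, 0)  len=0.8780
  (v5,v6,v2) [+-+] → (-1.249, -0.6426, 0)–(-0.370995, -0.6426, 1.70182)  len=1.9150
  (v6,v0,v7) [-+-] → (-0.370995, -0.6426, 0)–(0.370995, -0.6426, 0)  len=0.7420
  (v6,v7,v2) [--+] → (0.370995, -0.6426, 1.70182)–(-0.370995, -0.6426, 1.70182)  len=0.7420
  (v7,v0,v1) [-++] → (0.370995, -0.6426, 0)–(1.249, -0.6426, 0)  len=0.8780
  (v7,v1,v2) [-++] → (1.249, -0.6426, 0)–(0.370995, -0.6426, 1.70182)  len=1.9150

Chained into 1 loop(s):
  loop 1: 6 segments, perimeter = 7.0699
Total perimeter = 7.070

loops=1 perimeter=7.070


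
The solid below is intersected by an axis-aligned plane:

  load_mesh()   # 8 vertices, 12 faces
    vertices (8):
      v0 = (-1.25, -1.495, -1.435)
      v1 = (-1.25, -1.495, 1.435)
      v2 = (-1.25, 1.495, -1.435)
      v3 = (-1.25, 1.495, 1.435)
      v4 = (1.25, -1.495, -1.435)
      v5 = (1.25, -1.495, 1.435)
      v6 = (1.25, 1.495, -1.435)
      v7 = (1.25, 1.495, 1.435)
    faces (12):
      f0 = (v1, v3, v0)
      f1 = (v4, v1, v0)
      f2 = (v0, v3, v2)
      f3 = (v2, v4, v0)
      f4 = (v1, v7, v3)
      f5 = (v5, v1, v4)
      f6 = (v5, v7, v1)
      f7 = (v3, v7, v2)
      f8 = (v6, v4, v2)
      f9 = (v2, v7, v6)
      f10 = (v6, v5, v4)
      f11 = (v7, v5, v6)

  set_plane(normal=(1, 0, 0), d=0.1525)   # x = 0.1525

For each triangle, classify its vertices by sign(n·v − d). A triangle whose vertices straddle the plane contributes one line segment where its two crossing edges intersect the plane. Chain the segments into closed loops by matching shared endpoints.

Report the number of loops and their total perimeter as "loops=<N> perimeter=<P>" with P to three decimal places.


loops=1 perimeter=11.720

Straddling triangles (8 of 12):
  (v4,v1,v0) [+--] → (0.1525, -1.495, -0.17507)–(0.1525, -1.495, -1.435)  len=1.2599
  (v2,v4,v0) [-+-] → (0.1525, -0.18239, -1.435)–(0.1525, -1.495, -1.435)  len=1.3126
  (v1,v7,v3) [-+-] → (0.1525, 0.18239, 1.435)–(0.1525, 1.495, 1.435)  len=1.3126
  (v5,v1,v4) [+-+] → (0.1525, -1.495, 1.435)–(0.1525, -1.495, -0.17507)  len=1.6101
  (v5,v7,v1) [++-] → (0.1525, 0.18239, 1.435)–(0.1525, -1.495, 1.435)  len=1.6774
  (v3,v7,v2) [-+-] → (0.1525, 1.495, 1.435)–(0.1525, 1.495, 0.17507)  len=1.2599
  (v6,v4,v2) [++-] → (0.1525, -0.18239, -1.435)–(0.1525, 1.495, -1.435)  len=1.6774
  (v2,v7,v6) [-++] → (0.1525, 1.495, 0.17507)–(0.1525, 1.495, -1.435)  len=1.6101

Chained into 1 loop(s):
  loop 1: 8 segments, perimeter = 11.7200
Total perimeter = 11.720


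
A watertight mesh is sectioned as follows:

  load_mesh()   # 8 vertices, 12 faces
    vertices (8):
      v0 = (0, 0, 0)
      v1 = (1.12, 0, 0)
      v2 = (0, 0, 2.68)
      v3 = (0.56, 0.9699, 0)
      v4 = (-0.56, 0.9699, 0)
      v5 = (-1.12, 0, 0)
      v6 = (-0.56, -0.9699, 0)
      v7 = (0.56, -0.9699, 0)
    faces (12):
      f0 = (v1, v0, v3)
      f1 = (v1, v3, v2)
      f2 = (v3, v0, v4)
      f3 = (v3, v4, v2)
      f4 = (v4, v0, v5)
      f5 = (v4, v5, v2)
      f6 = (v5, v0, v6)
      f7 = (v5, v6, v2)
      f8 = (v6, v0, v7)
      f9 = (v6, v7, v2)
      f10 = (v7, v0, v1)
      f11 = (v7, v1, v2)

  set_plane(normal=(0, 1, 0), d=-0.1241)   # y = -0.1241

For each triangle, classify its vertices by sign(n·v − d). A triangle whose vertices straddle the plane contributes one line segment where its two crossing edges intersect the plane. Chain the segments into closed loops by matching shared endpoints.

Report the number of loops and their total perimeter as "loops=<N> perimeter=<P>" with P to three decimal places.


Straddling triangles (6 of 12):
  (v5,v0,v6) [++-] → (-0.0716527, -0.1241, 0)–(-1.04835, -0.1241, 0)  len=0.9767
  (v5,v6,v2) [+-+] → (-1.04835, -0.1241, 0)–(-0.0716527, -0.1241, 2.33709)  len=2.5330
  (v6,v0,v7) [-+-] → (-0.0716527, -0.1241, 0)–(0.0716527, -0.1241, 0)  len=0.1433
  (v6,v7,v2) [--+] → (0.0716527, -0.1241, 2.33709)–(-0.0716527, -0.1241, 2.33709)  len=0.1433
  (v7,v0,v1) [-++] → (0.0716527, -0.1241, 0)–(1.04835, -0.1241, 0)  len=0.9767
  (v7,v1,v2) [-++] → (1.04835, -0.1241, 0)–(0.0716527, -0.1241, 2.33709)  len=2.5330

Chained into 1 loop(s):
  loop 1: 6 segments, perimeter = 7.3059
Total perimeter = 7.306

loops=1 perimeter=7.306


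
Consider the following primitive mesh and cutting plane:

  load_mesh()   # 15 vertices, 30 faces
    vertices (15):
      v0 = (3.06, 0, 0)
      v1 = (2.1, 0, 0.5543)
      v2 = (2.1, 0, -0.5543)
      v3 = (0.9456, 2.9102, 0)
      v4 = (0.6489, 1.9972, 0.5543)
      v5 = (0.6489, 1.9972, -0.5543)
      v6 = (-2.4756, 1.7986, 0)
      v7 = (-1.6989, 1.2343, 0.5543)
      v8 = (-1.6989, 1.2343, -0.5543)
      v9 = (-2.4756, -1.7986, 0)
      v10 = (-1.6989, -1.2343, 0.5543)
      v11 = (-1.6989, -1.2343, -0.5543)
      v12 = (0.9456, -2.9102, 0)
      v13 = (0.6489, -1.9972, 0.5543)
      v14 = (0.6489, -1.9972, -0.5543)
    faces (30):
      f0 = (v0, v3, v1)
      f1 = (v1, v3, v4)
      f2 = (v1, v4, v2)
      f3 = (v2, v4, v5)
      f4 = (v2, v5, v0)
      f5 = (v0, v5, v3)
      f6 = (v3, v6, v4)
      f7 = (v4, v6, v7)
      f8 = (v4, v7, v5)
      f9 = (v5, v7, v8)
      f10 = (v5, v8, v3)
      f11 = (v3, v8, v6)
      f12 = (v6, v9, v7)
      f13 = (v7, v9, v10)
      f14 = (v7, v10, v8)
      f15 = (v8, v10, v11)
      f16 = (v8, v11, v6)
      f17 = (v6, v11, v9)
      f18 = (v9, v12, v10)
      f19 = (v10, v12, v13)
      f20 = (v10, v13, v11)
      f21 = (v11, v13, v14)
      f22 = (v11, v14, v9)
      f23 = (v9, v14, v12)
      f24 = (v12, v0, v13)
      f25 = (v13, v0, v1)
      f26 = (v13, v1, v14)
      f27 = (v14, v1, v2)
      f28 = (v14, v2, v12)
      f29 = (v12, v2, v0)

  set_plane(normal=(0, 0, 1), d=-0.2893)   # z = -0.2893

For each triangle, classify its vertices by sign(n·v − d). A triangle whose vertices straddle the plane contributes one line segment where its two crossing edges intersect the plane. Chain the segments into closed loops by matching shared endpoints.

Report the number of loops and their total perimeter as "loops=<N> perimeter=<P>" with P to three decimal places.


Straddling triangles (20 of 30):
  (v1,v4,v2) [++-] → (1.75313, 0.477411, -0.2893)–(2.1, 0, -0.2893)  len=0.5901
  (v2,v4,v5) [-+-] → (1.75313, 0.477411, -0.2893)–(0.6489, 1.9972, -0.2893)  len=1.8786
  (v2,v5,v0) [--+] → (1.8016, 1.04238, -0.2893)–(2.55896, 0, -0.2893)  len=1.2885
  (v0,v5,v3) [+-+] → (1.8016, 1.04238, -0.2893)–(0.790746, 2.43369, -0.2893)  len=1.7198
  (v4,v7,v5) [++-] → (0.0876813, 1.81484, -0.2893)–(0.6489, 1.9972, -0.2893)  len=0.5901
  (v5,v7,v8) [-+-] → (0.0876813, 1.81484, -0.2893)–(-1.6989, 1.2343, -0.2893)  len=1.8785
  (v5,v8,v3) [--+] → (-0.434616, 2.03552, -0.2893)–(0.790746, 2.43369, -0.2893)  len=1.2884
  (v3,v8,v6) [+-+] → (-0.434616, 2.03552, -0.2893)–(-2.07023, 1.50408, -0.2893)  len=1.7198
  (v7,v10,v8) [++-] → (-1.6989, 0.644205, -0.2893)–(-1.6989, 1.2343, -0.2893)  len=0.5901
  (v8,v10,v11) [-+-] → (-1.6989, 0.644205, -0.2893)–(-1.6989, -1.2343, -0.2893)  len=1.8785
  (v8,v11,v6) [--+] → (-2.07023, 0.21567, -0.2893)–(-2.07023, 1.50408, -0.2893)  len=1.2884
  (v6,v11,v9) [+-+] → (-2.07023, 0.21567, -0.2893)–(-2.07023, -1.50408, -0.2893)  len=1.7198
  (v10,v13,v11) [++-] → (-1.13768, -1.41666, -0.2893)–(-1.6989, -1.2343, -0.2893)  len=0.5901
  (v11,v13,v14) [-+-] → (-1.13768, -1.41666, -0.2893)–(0.6489, -1.9972, -0.2893)  len=1.8785
  (v11,v14,v9) [--+] → (-0.844862, -1.90225, -0.2893)–(-2.07023, -1.50408, -0.2893)  len=1.2884
  (v9,v14,v12) [+-+] → (-0.844862, -1.90225, -0.2893)–(0.790746, -2.43369, -0.2893)  len=1.7198
  (v13,v1,v14) [++-] → (0.995771, -1.51979, -0.2893)–(0.6489, -1.9972, -0.2893)  len=0.5901
  (v14,v1,v2) [-+-] → (0.995771, -1.51979, -0.2893)–(2.1, 0, -0.2893)  len=1.8786
  (v14,v2,v12) [--+] → (1.5481, -1.39131, -0.2893)–(0.790746, -2.43369, -0.2893)  len=1.2885
  (v12,v2,v0) [+-+] → (1.5481, -1.39131, -0.2893)–(2.55896, 0, -0.2893)  len=1.7198

Chained into 2 loop(s):
  loop 1: 10 segments, perimeter = 12.3433
  loop 2: 10 segments, perimeter = 15.0410
Total perimeter = 27.384

loops=2 perimeter=27.384
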